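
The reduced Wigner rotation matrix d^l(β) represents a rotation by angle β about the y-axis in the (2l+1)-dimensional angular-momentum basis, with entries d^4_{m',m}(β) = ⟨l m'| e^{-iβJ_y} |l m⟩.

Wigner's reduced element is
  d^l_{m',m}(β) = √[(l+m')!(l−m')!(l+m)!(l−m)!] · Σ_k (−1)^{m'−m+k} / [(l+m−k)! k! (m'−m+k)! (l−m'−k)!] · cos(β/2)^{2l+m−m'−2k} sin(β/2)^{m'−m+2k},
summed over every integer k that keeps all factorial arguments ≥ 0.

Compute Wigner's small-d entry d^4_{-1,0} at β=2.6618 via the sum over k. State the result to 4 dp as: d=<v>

d^4_{-1,0}(β=2.6618) via Wigner's sum:
Half-angle: c=0.237602, s=0.971363. N=√(6·120·24·24)=643.987578
The bounds max(0,m−m')=1 and min(l+m,l−m')=4 give 4 terms
  k=1: (−1)^0·643.9876/(144)·0.2376^7·0.9714^1 = +0.000186
  k=2: (−1)^1·643.9876/(24)·0.2376^5·0.9714^3 = -0.018623
  k=3: (−1)^2·643.9876/(24)·0.2376^3·0.9714^5 = +0.311260
  k=4: (−1)^3·643.9876/(144)·0.2376^1·0.9714^7 = -0.867031
d^4_{-1,0}(2.6618) = +0.000186 -0.018623 +0.311260 -0.867031 = -0.574209

d=-0.5742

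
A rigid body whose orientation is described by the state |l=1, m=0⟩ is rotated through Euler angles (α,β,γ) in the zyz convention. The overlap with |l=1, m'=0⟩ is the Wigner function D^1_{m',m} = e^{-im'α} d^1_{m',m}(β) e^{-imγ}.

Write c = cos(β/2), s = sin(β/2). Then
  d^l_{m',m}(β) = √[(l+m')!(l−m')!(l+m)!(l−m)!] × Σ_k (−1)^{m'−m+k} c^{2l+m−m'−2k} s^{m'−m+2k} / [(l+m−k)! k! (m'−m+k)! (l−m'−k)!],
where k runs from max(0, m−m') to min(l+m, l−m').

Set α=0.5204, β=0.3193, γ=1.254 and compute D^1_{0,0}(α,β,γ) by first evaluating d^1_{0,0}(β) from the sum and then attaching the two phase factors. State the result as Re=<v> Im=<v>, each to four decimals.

D^1_{0,0}(0.5204,0.3193,1.254) = e^{-i·0·0.5204}·d^1_{0,0}(0.3193)·e^{-i·0·1.254}. Compute d first:
c=cos(0.3193/2)=0.987283, s=sin(0.3193/2)=0.158973; N=√[1·1·1·1]=1.000000
k: max(0,(0)−(0))=0 … min(1+(0),1−(0))=1
  k=0: (−1)^0·1.0000/(1)·0.9873^2·0.1590^0 = +0.974728
  k=1: (−1)^1·1.0000/(1)·0.9873^0·0.1590^2 = -0.025272
d^1_{0,0}(0.3193) = +0.974728 -0.025272 = +0.949455
D = (+1.000000+0.000000i)·(+0.949455)·(+1.000000+0.000000i) = +0.949455+0.000000i

Re=0.9495 Im=0.0000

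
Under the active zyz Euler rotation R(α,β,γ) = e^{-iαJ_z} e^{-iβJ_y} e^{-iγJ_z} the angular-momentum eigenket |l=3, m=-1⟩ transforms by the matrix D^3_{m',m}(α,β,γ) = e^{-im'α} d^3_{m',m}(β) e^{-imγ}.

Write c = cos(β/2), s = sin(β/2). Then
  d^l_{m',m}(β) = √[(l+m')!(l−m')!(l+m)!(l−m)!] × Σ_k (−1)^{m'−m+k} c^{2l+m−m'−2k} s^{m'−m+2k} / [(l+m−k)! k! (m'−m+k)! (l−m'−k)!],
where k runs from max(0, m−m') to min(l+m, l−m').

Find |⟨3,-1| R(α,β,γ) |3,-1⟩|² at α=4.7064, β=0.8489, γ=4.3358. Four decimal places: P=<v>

Split into d^3_{-1,-1}(β=0.8489) × two z-phases.
With c≡cos(β/2)=0.911265 and s≡sin(β/2)=0.411820, N=[2·24·2·24]^{1/2}=48.000000
k: max(0,(-1)−(-1))=0 … min(3+(-1),3−(-1))=2
  k=0: (−1)^0·48.0000/(48)·0.9113^6·0.4118^0 = +0.572624
  k=1: (−1)^1·48.0000/(6)·0.9113^4·0.4118^2 = -0.935586
  k=2: (−1)^2·48.0000/(8)·0.9113^2·0.4118^4 = +0.143308
d^3_{-1,-1}(0.8489) = +0.572624 -0.935586 +0.143308 = -0.219655
|D^3_{-1,-1}|² = |d^3_{-1,-1}(β)|² = (-0.219655)² = 0.048248 (the z-rotation phases have unit modulus)

P=0.0482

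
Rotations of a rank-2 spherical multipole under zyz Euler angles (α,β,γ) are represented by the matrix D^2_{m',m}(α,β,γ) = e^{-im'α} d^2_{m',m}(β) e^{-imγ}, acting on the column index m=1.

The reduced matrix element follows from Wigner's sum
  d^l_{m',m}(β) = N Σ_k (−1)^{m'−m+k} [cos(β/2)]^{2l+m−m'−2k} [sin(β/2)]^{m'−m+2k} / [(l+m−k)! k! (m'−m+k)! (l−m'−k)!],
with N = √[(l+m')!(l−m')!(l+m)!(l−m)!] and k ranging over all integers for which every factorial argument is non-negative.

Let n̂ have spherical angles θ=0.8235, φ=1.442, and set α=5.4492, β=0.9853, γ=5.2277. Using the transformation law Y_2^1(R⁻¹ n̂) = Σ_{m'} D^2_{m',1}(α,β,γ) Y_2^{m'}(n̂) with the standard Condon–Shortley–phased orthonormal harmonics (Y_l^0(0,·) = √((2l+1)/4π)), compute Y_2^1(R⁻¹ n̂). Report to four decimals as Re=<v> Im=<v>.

Need the full column D^2_{m',1} for m'=−2..2 at α=5.4492, β=0.9853, γ=5.2277.
cos(β/2)=0.881083, sin(β/2)=0.472962
d^2_{-2,1}: single k=3 term ⇒ +0.186435;  D = +0.152545-0.107182i
d^2_{-1,1}: k∈[2..3] ⇒ +0.520964 -0.050039 = +0.470925;  D = +0.459420+0.103459i
d^2_{0,1}: k∈[1..2] ⇒ +0.792414 -0.228335 = +0.564079;  D = +0.277981+0.490828i
d^2_{1,1}: k∈[0..1] ⇒ +0.602652 -0.520964 = +0.081688;  D = -0.025593+0.077575i
d^2_{2,1}: single k=0 term ⇒ -0.647003;  D = +0.591262-0.262721i
Y_2^{m'}(θ=0.8235,φ=1.442) and Σ D·Y over m':
  (+0.1525-0.1072i)·(-0.2010-0.0529i)  (+0.4594+0.1035i)·(+0.0495-0.3820i)  (+0.2780+0.4908i)·(+0.1217+0.0000i)  (-0.0256+0.0776i)·(-0.0495-0.3820i)  (+0.5913-0.2627i)·(-0.2010+0.0529i)
Y_2^1(R⁻¹ n̂) = -0.014291-0.007128i

Re=-0.0143 Im=-0.0071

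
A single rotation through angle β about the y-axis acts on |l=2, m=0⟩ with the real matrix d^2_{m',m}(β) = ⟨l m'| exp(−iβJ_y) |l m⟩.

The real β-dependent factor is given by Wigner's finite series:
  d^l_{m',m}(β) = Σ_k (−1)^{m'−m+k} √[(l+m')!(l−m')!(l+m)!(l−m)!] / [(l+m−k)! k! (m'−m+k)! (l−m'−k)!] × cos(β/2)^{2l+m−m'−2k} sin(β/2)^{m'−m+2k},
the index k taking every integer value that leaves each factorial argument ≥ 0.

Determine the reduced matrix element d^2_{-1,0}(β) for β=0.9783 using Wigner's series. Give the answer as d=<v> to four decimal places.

d=0.5674

d^2_{-1,0}(β=0.9783) via Wigner's sum:
Half-angle: c=0.882733, s=0.469876. N=√(1·6·2·2)=4.898979
k: max(0,(0)−(-1))=1 … min(2+(0),2−(-1))=2
  k=1: (−1)^0·4.8990/(2)·0.8827^3·0.4699^1 = +0.791673
  k=2: (−1)^1·4.8990/(2)·0.8827^1·0.4699^3 = -0.224313
d^2_{-1,0}(0.9783) = +0.791673 -0.224313 = +0.567361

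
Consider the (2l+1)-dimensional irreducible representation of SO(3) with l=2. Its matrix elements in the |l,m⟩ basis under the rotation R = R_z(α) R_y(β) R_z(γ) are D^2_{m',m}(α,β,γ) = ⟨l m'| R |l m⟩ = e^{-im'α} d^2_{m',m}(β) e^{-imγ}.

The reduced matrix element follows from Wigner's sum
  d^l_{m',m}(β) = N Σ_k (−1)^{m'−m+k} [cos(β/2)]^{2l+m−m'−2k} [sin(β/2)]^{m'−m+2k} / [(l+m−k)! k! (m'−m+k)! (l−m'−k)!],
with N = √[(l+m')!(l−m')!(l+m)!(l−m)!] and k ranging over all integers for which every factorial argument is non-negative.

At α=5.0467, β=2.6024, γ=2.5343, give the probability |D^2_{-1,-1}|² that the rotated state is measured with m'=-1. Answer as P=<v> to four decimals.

P=0.0371

First d^2_{-1,-1}(β=2.6024), then the phase factors e^{-i(-1)α} and e^{-i(-1)γ}:
Half-angle: c=0.266342, s=0.963878. N=√(1·6·1·6)=6.000000
Admissible k: 0..1 (factorial args all ≥0)
  k=0: (−1)^0·6.0000/(6)·0.2663^4·0.9639^0 = +0.005032
  k=1: (−1)^1·6.0000/(2)·0.2663^2·0.9639^2 = -0.197718
d^2_{-1,-1}(2.6024) = +0.005032 -0.197718 = -0.192686
|D^2_{-1,-1}|² = |d^2_{-1,-1}(β)|² = (-0.192686)² = 0.037128 (the z-rotation phases have unit modulus)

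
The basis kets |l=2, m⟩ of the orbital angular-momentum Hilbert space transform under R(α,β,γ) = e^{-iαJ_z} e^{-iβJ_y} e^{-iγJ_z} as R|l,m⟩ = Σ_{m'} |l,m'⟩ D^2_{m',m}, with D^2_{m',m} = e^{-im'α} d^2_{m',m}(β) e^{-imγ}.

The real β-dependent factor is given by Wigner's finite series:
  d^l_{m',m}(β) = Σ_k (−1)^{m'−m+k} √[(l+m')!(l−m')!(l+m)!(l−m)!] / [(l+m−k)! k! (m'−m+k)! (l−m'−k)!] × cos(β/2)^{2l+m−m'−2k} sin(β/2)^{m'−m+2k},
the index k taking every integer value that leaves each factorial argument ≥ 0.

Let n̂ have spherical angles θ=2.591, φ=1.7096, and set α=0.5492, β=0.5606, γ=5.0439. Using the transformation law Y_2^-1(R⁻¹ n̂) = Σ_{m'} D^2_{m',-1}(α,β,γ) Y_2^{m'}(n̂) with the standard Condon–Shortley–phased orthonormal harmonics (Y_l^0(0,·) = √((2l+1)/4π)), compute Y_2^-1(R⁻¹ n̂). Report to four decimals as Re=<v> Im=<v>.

Re=0.1173 Im=0.3547

Need the full column D^2_{m',-1} for m'=−2..2 at α=0.5492, β=0.5606, γ=5.0439.
cos(β/2)=0.960972, sin(β/2)=0.276644
d^2_{-2,-1}: single k=1 term ⇒ +0.491003;  D = +0.486138-0.068946i
d^2_{-1,-1}: k∈[0..1] ⇒ +0.852793 -0.212024 = +0.640769;  D = +0.494156-0.407916i
d^2_{0,-1}: k∈[0..1] ⇒ -0.601353 +0.049837 = -0.551516;  D = -0.179503+0.521487i
d^2_{1,-1}: k∈[0..1] ⇒ +0.212024 -0.005857 = +0.206167;  D = -0.044527-0.201301i
d^2_{2,-1}: single k=0 term ⇒ -0.040692;  D = +0.028236+0.029301i
Y_2^{m'}(θ=2.591,φ=1.7096) and Σ D·Y over m':
  (+0.4861-0.0689i)·(-0.1017+0.0290i)  (+0.4942-0.4079i)·(+0.0477+0.3411i)  (-0.1795+0.5215i)·(+0.3718+0.0000i)  (-0.0445-0.2013i)·(-0.0477+0.3411i)  (+0.0282+0.0293i)·(-0.1017-0.0290i)
Y_2^-1(R⁻¹ n̂) = +0.117309+0.354724i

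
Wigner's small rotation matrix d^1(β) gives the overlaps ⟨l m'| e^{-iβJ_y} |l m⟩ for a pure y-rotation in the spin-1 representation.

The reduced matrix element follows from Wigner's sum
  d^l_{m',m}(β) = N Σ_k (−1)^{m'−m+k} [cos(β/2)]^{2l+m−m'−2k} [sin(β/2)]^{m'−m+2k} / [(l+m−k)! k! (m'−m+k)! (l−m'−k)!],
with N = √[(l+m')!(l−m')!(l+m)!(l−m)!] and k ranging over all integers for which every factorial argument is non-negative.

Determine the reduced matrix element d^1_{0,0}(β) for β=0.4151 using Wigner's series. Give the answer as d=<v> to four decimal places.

d=0.9151

d^1_{0,0}(β=0.4151) via Wigner's sum:
Half-angle: c=0.978539, s=0.206063. N=√(1·1·1·1)=1.000000
The bounds max(0,m−m')=0 and min(l+m,l−m')=1 give 2 terms
  k=0: (−1)^0·1.0000/(1)·0.9785^2·0.2061^0 = +0.957538
  k=1: (−1)^1·1.0000/(1)·0.9785^0·0.2061^2 = -0.042462
d^1_{0,0}(0.4151) = +0.957538 -0.042462 = +0.915076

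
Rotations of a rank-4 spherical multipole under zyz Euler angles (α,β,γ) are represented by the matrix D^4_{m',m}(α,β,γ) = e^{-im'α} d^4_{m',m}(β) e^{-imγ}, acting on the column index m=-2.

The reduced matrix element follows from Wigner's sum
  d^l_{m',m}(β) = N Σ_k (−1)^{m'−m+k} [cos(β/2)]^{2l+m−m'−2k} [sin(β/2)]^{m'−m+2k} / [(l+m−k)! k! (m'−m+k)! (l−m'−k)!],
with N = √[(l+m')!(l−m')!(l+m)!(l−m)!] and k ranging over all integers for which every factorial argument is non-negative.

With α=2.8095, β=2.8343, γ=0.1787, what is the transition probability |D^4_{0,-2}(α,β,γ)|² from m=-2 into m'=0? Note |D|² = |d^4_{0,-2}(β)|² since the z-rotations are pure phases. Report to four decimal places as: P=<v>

P=0.0376

First d^4_{0,-2}(β=2.8343), then the phase factors e^{-i(0)α} and e^{-i(-2)γ}:
Half-angle: c=0.153043, s=0.988220. N=√(24·24·2·720)=910.735966
k: max(0,(-2)−(0))=0 … min(4+(-2),4−(0))=2
  k=0: (−1)^2·910.7360/(96)·0.1530^6·0.9882^2 = +0.000119
  k=1: (−1)^3·910.7360/(36)·0.1530^4·0.9882^4 = -0.013236
  k=2: (−1)^4·910.7360/(96)·0.1530^2·0.9882^6 = +0.206950
d^4_{0,-2}(2.8343) = +0.000119 -0.013236 +0.206950 = +0.193834
|D^4_{0,-2}|² = |d^4_{0,-2}(β)|² = (+0.193834)² = 0.037571 (the z-rotation phases have unit modulus)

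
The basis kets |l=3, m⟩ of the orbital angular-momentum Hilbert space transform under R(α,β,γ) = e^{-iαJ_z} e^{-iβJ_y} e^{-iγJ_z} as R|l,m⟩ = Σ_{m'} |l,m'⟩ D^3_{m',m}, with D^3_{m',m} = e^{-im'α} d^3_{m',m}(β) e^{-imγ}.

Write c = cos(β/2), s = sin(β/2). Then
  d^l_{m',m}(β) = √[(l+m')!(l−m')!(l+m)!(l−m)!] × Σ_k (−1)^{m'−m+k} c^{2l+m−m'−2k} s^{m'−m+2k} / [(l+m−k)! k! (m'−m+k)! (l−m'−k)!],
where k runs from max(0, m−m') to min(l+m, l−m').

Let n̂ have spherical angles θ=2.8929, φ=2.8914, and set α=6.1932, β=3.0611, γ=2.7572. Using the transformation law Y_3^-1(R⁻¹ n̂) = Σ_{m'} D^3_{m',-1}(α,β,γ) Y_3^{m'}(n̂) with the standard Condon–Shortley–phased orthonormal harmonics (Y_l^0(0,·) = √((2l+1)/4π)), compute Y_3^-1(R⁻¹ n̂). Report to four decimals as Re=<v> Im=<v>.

Need the full column D^3_{m',-1} for m'=−3..3 at α=6.1932, β=3.0611, γ=2.7572.
cos(β/2)=0.040235, sin(β/2)=0.999190
d^3_{-3,-1}: single k=2 term ⇒ +0.000010;  D = -0.000008+0.000006i
d^3_{-2,-1}: k∈[1..2] ⇒ +0.000000 -0.000411 = -0.000411;  D = +0.000347-0.000220i
d^3_{-1,-1}: k∈[0..2] ⇒ +0.000000 -0.000021 +0.009682 = +0.009661;  D = -0.008594+0.004413i
d^3_{0,-1}: k∈[0..2] ⇒ -0.000000 +0.000675 -0.138816 = -0.138141;  D = +0.128061-0.051802i
d^3_{1,-1}: k∈[0..2] ⇒ +0.000016 -0.012909 +0.995151 = +0.982258;  D = -0.939995+0.285024i
d^3_{2,-1}: k∈[0..1] ⇒ -0.000411 +0.126721 = +0.126310;  D = -0.123680+0.025641i
d^3_{3,-1}: single k=0 term ⇒ +0.006250;  D = -0.006209+0.000714i
Y_3^{m'}(θ=2.8929,φ=2.8914) and Σ D·Y over m':
  (-0.0000+0.0000i)·(-0.0045-0.0042i)  (+0.0003-0.0002i)·(-0.0527-0.0288i)  (-0.0086+0.0044i)·(-0.2849-0.0728i)  (+0.1281-0.0518i)·(-0.6138+0.0000i)  (-0.9400+0.2850i)·(+0.2849-0.0728i)  (-0.1237+0.0256i)·(-0.0527+0.0288i)  (-0.0062+0.0007i)·(+0.0045-0.0042i)
Y_3^-1(R⁻¹ n̂) = -0.317196+0.175944i

Re=-0.3172 Im=0.1759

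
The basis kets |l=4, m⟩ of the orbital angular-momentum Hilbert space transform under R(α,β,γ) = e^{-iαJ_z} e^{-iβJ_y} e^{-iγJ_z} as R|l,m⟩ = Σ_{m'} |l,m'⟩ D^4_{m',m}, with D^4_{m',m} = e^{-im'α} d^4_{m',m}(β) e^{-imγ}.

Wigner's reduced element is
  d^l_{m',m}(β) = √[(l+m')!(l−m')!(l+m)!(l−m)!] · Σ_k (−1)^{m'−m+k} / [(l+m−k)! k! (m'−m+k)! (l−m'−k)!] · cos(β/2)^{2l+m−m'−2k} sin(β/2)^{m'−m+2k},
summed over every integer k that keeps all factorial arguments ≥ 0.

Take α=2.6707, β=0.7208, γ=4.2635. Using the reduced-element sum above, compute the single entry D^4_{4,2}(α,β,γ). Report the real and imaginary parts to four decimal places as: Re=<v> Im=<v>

Re=0.4135 Im=-0.1557

D^4_{4,2}(2.6707,0.7208,4.2635) = e^{-i·4·2.6707}·d^4_{4,2}(0.7208)·e^{-i·2·4.2635}. Compute d first:
With c≡cos(β/2)=0.935756 and s≡sin(β/2)=0.352649, N=[40320·1·720·2]^{1/2}=7619.763776
k: max(0,(2)−(4))=0 … min(4+(2),4−(4))=0
  k=0: (−1)^2·7619.7638/(1440)·0.9358^6·0.3526^2 = +0.441813
d^4_{4,2}(0.7208) = +0.441813
Attach z-rotation phases: D = e^{-i(4)(2.6707)}·(+0.441813)·e^{-i(2)(4.2635)} = +0.413453-0.155740i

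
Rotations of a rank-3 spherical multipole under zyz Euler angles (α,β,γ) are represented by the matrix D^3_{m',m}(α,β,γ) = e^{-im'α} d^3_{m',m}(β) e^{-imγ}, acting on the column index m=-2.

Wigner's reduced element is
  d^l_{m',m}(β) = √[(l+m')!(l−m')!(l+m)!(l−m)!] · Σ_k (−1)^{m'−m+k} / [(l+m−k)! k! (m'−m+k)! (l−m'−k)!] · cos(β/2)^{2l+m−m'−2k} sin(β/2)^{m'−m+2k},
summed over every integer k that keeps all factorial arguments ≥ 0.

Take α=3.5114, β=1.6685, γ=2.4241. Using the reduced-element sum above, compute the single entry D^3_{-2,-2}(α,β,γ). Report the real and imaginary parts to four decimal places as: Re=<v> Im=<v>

First d^3_{-2,-2}(β=1.6685), then the phase factors e^{-i(-2)α} and e^{-i(-2)γ}:
Half-angle: c=0.671733, s=0.740793. N=√(1·120·1·120)=120.000000
Admissible k: 0..1 (factorial args all ≥0)
  k=0: (−1)^0·120.0000/(120)·0.6717^6·0.7408^0 = +0.091872
  k=1: (−1)^1·120.0000/(24)·0.6717^4·0.7408^2 = -0.558665
d^3_{-2,-2}(1.6685) = +0.091872 -0.558665 = -0.466793
Attach z-rotation phases: D = e^{-i(-2)(3.5114)}·(-0.466793)·e^{-i(-2)(2.4241)} = -0.358412+0.299061i

Re=-0.3584 Im=0.2991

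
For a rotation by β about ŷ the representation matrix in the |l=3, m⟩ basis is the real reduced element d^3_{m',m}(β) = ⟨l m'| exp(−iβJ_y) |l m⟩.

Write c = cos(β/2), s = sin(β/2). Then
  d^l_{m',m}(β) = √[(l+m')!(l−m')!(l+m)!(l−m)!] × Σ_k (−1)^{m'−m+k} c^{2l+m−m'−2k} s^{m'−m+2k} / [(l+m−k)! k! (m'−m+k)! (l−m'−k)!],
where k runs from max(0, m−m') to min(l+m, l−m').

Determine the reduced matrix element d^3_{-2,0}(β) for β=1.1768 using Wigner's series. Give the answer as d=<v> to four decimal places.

d^3_{-2,0}(β=1.1768) via Wigner's sum:
With c≡cos(β/2)=0.831830 and s≡sin(β/2)=0.555031, N=[1·120·6·6]^{1/2}=65.726707
Admissible k: 2..3 (factorial args all ≥0)
  k=2: (−1)^0·65.7267/(12)·0.8318^4·0.5550^2 = +0.807854
  k=3: (−1)^1·65.7267/(12)·0.8318^2·0.5550^4 = -0.359665
d^3_{-2,0}(1.1768) = +0.807854 -0.359665 = +0.448189

d=0.4482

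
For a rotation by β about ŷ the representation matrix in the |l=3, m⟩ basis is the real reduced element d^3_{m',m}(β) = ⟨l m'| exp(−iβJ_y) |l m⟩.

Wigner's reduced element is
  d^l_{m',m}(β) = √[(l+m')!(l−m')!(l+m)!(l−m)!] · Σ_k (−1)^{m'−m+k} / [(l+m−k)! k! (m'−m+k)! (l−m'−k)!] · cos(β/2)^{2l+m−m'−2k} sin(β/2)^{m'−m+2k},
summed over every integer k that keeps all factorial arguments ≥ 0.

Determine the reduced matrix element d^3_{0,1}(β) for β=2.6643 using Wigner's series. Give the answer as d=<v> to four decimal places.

d=0.5858

d^3_{0,1}(β=2.6643) via Wigner's sum:
c=cos(2.6643/2)=0.236388, s=sin(2.6643/2)=0.971659; N=√[6·6·24·2]=41.569219
Admissible k: 1..3 (factorial args all ≥0)
  k=1: (−1)^0·41.5692/(12)·0.2364^5·0.9717^1 = +0.002484
  k=2: (−1)^1·41.5692/(4)·0.2364^3·0.9717^3 = -0.125929
  k=3: (−1)^2·41.5692/(12)·0.2364^1·0.9717^5 = +0.709225
d^3_{0,1}(2.6643) = +0.002484 -0.125929 +0.709225 = +0.585780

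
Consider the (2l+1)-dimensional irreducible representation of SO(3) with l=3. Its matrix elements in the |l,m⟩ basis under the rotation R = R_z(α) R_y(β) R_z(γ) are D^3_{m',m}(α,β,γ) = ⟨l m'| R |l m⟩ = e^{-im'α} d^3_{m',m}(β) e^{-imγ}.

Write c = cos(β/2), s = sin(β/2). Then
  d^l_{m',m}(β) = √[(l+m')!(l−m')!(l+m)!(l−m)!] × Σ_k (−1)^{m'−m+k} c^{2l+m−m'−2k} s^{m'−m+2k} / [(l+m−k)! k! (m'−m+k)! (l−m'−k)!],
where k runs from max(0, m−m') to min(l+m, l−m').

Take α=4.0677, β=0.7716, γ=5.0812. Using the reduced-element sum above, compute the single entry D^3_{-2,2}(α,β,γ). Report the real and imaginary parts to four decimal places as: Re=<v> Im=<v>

Re=-0.0367 Im=-0.0747

Split into d^3_{-2,2}(β=0.7716) × two z-phases.
With c≡cos(β/2)=0.926498 and s≡sin(β/2)=0.376300, N=[1·120·120·1]^{1/2}=120.000000
Admissible k: 4..5 (factorial args all ≥0)
  k=4: (−1)^0·120.0000/(24)·0.9265^2·0.3763^4 = +0.086059
  k=5: (−1)^1·120.0000/(120)·0.9265^0·0.3763^6 = -0.002839
d^3_{-2,2}(0.7716) = +0.086059 -0.002839 = +0.083220
D = (-0.277718+0.960662i)·(+0.083220)·(-0.740070+0.672530i) = -0.036662-0.074709i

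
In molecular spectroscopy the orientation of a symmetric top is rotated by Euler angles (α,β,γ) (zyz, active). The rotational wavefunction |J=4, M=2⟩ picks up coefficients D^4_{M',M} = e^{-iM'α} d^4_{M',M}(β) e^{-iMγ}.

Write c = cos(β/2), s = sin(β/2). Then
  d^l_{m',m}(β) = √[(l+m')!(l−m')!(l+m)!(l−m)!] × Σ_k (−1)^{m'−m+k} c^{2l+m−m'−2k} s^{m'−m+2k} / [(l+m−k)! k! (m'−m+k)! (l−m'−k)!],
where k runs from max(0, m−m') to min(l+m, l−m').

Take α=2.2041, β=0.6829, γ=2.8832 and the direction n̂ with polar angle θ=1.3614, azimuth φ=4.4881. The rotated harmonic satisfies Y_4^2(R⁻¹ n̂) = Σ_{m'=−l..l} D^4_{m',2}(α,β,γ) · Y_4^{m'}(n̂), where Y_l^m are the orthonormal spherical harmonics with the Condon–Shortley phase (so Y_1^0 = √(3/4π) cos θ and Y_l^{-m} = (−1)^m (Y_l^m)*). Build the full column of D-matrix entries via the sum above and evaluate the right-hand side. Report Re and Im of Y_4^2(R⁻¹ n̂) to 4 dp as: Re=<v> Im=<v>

Re=-0.0640 Im=0.1737

Need the full column D^4_{m',2} for m'=−4..4 at α=2.2041, β=0.6829, γ=2.8832.
cos(β/2)=0.942270, sin(β/2)=0.334854
d^4_{-4,2}: single k=6 term ⇒ +0.006623;  D = -0.006595+0.000606i
d^4_{-3,2}: k∈[5..6] ⇒ +0.039536 -0.001664 = +0.037871;  D = +0.025111+0.028349i
d^4_{-2,2}: k∈[4..6] ⇒ +0.148667 -0.015020 +0.000158 = +0.133805;  D = +0.028233-0.130793i
d^4_{-1,2}: k∈[3..5] ⇒ +0.394419 -0.074715 +0.001887 = +0.321591;  D = -0.293548+0.131340i
d^4_{0,2}: k∈[2..4] ⇒ +0.744533 -0.250733 +0.011874 = +0.505674;  D = +0.439639+0.249847i
d^4_{1,2}: k∈[1..3] ⇒ +0.936956 -0.591628 +0.049810 = +0.395138;  D = -0.045937-0.392459i
d^4_{2,2}: k∈[0..2] ⇒ +0.621446 -0.941768 +0.148667 = -0.171656;  D = +0.125619-0.116985i
d^4_{3,2}: k∈[0..1] ⇒ -0.826318 +0.313060 = -0.513258;  D = -0.504246-0.095759i
d^4_{4,2}: single k=0 term ⇒ +0.415281;  D = -0.178998-0.374724i
Y_4^{m'}(θ=1.3614,φ=4.4881) and Σ D·Y over m':
  (-0.0066+0.0006i)·(+0.2527+0.3166i)  (+0.0251+0.0283i)·(+0.1518-0.1904i)  (+0.0282-0.1308i)·(+0.2012+0.0968i)  (-0.2935+0.1313i)·(+0.0577-0.2530i)  (+0.4396+0.2498i)·(+0.1871+0.0000i)  (-0.0459-0.3925i)·(-0.0577-0.2530i)  (+0.1256-0.1170i)·(+0.2012-0.0968i)  (-0.5042-0.0958i)·(-0.1518-0.1904i)  (-0.1790-0.3747i)·(+0.2527-0.3166i)
Y_4^2(R⁻¹ n̂) = -0.064030+0.173708i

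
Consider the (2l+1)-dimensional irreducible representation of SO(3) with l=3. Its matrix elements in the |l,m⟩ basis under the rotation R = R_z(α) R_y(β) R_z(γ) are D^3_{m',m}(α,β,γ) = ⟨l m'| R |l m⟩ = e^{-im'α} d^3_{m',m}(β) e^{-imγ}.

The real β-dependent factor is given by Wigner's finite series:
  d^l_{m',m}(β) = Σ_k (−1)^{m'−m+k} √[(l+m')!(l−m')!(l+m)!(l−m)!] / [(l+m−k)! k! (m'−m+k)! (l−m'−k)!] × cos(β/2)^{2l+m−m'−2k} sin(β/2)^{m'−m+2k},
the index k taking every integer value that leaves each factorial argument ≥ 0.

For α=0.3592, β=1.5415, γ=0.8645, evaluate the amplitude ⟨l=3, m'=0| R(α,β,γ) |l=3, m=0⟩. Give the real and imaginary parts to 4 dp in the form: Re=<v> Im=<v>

Split into d^3_{0,0}(β=1.5415) × two z-phases.
With c≡cos(β/2)=0.717388 and s≡sin(β/2)=0.696673, N=[6·6·6·6]^{1/2}=36.000000
The bounds max(0,m−m')=0 and min(l+m,l−m')=3 give 4 terms
  k=0: (−1)^0·36.0000/(36)·0.7174^6·0.6967^0 = +0.136309
  k=1: (−1)^1·36.0000/(4)·0.7174^4·0.6967^2 = -1.156960
  k=2: (−1)^2·36.0000/(4)·0.7174^2·0.6967^4 = +1.091109
  k=3: (−1)^3·36.0000/(36)·0.7174^0·0.6967^6 = -0.114334
d^3_{0,0}(1.5415) = +0.136309 -1.156960 +1.091109 -0.114334 = -0.043875
Phases: e^{-i·(0)·0.3592}=+1.000000+0.000000i, e^{-i·(0)·0.8645}=+1.000000+0.000000i ⇒ D=-0.043875+0.000000i

Re=-0.0439 Im=0.0000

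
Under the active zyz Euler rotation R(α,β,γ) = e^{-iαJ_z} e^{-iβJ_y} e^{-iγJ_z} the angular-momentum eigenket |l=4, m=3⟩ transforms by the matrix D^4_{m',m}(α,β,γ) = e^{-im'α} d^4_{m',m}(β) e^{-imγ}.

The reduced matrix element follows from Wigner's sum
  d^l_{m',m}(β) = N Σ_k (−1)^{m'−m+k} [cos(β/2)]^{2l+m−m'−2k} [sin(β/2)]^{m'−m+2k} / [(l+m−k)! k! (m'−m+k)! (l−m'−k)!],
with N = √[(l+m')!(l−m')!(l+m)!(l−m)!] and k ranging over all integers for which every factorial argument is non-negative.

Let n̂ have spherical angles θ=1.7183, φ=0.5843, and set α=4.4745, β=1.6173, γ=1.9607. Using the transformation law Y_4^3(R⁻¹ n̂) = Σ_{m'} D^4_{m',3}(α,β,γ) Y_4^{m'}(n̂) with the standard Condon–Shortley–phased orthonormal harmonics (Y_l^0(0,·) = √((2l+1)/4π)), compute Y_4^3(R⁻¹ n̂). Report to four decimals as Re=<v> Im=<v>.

Need the full column D^4_{m',3} for m'=−4..4 at α=4.4745, β=1.6173, γ=1.9607.
cos(β/2)=0.690476, sin(β/2)=0.723356
d^4_{-4,3}: single k=7 term ⇒ +0.202375;  D = +0.172480-0.105860i
d^4_{-3,3}: k∈[6..7] ⇒ +0.478086 -0.074958 = +0.403129;  D = +0.123969+0.383594i
d^4_{-2,3}: k∈[5..6] ⇒ +0.731796 -0.267717 = +0.464079;  D = -0.462785+0.034631i
d^4_{-1,3}: k∈[4..5] ⇒ +0.823228 -0.542099 = +0.281129;  D = +0.045676-0.277394i
d^4_{0,3}: k∈[3..4] ⇒ +0.702848 -0.771380 = -0.068532;  D = -0.063093-0.026756i
d^4_{1,3}: k∈[2..3] ⇒ +0.450053 -0.823228 = -0.373174;  D = +0.222551-0.299550i
d^4_{2,3}: k∈[1..2] ⇒ +0.202514 -0.666780 = -0.464266;  D = +0.296929+0.356899i
d^4_{3,3}: k∈[0..1] ⇒ +0.051664 -0.396910 = -0.345246;  D = -0.309962+0.152046i
d^4_{4,3}: single k=0 term ⇒ -0.153086;  D = -0.033132-0.149458i
Y_4^{m'}(θ=1.7183,φ=0.5843) and Σ D·Y over m':
  (+0.1725-0.1059i)·(-0.2938-0.3052i)  (+0.1240+0.3836i)·(+0.0322+0.1751i)  (-0.4628+0.0346i)·(-0.1087+0.2556i)  (+0.0457-0.2774i)·(+0.1634-0.1081i)  (-0.0631-0.0268i)·(+0.2505+0.0000i)  (+0.2226-0.2995i)·(-0.1634-0.1081i)  (+0.2969+0.3569i)·(-0.1087-0.2556i)  (-0.3100+0.1520i)·(-0.0322+0.1751i)  (-0.0331-0.1495i)·(-0.2938+0.3052i)
Y_4^3(R⁻¹ n̂) = -0.114072-0.281699i

Re=-0.1141 Im=-0.2817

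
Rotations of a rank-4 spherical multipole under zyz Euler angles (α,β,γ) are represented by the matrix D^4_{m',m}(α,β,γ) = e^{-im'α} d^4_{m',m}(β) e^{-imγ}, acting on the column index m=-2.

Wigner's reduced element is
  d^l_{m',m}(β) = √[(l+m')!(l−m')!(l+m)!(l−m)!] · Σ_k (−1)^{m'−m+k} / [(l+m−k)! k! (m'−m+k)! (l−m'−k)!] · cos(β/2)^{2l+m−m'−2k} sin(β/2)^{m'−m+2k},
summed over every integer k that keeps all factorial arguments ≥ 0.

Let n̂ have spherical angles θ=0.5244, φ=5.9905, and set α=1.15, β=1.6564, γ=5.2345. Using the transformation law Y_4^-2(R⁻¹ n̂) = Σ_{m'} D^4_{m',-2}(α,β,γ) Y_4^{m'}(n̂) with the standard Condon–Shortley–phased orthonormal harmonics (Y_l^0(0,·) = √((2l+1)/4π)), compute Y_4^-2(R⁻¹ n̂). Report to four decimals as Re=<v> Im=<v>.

Re=0.3342 Im=0.0016

Need the full column D^4_{m',-2} for m'=−4..4 at α=1.15, β=1.6564, γ=5.2345.
cos(β/2)=0.676203, sin(β/2)=0.736715
d^4_{-4,-2}: single k=2 term ⇒ +0.274562;  D = -0.220395+0.163739i
d^4_{-3,-2}: k∈[1..2] ⇒ +0.178198 -0.634556 = -0.456358;  D = -0.098774-0.445540i
d^4_{-2,-2}: k∈[0..2] ⇒ +0.043714 -0.622649 +0.923844 = +0.344909;  D = +0.337852+0.069411i
d^4_{-1,-2}: k∈[0..2] ⇒ -0.202058 +1.199198 -0.948953 = +0.048187;  D = +0.028132-0.039122i
d^4_{0,-2}: k∈[0..2] ⇒ +0.492247 -1.558107 +0.693544 = -0.372316;  D = +0.187117+0.321880i
d^4_{1,-2}: k∈[0..2] ⇒ -0.799465 +1.423430 -0.337918 = +0.286047;  D = -0.284448+0.030201i
d^4_{2,-2}: k∈[0..2] ⇒ +0.923844 -0.877271 +0.086776 = +0.133348;  D = -0.041316+0.126786i
d^4_{3,-2}: k∈[0..1] ⇒ -0.753208 +0.298016 = -0.455193;  D = -0.337427-0.305521i
d^4_{4,-2}: single k=0 term ⇒ +0.386840;  D = +0.354131-0.155682i
Y_4^{m'}(θ=0.5244,φ=5.9905) and Σ D·Y over m':
  (-0.2204+0.1637i)·(+0.0108+0.0256i)  (-0.0988-0.4455i)·(+0.0869+0.1047i)  (+0.3379+0.0694i)·(+0.2967+0.1967i)  (+0.0281-0.0391i)·(+0.4408+0.1328i)  (+0.1871+0.3219i)·(+0.0182+0.0000i)  (-0.2844+0.0302i)·(-0.4408+0.1328i)  (-0.0413+0.1268i)·(+0.2967-0.1967i)  (-0.3374-0.3055i)·(-0.0869+0.1047i)  (+0.3541-0.1557i)·(+0.0108-0.0256i)
Y_4^-2(R⁻¹ n̂) = +0.334237+0.001614i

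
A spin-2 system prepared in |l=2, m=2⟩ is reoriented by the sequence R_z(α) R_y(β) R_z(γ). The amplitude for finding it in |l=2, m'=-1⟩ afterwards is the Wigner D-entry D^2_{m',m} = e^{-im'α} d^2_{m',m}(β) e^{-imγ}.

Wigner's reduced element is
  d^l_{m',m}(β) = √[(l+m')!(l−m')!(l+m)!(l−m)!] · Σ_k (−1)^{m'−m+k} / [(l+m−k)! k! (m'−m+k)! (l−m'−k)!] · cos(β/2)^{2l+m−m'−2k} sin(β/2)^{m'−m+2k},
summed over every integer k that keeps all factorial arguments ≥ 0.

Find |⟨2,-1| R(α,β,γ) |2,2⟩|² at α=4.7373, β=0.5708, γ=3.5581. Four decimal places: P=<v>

P=0.0018

Split into d^2_{-1,2}(β=0.5708) × two z-phases.
c=cos(0.5708/2)=0.959549, s=sin(0.5708/2)=0.281541; N=√[1·6·24·1]=12.000000
k: max(0,(2)−(-1))=3 … min(2+(2),2−(-1))=3
  k=3: (−1)^0·12.0000/(6)·0.9595^1·0.2815^3 = +0.042828
d^2_{-1,2}(0.5708) = +0.042828
|D^2_{-1,2}|² = |d^2_{-1,2}(β)|² = (+0.042828)² = 0.001834 (the z-rotation phases have unit modulus)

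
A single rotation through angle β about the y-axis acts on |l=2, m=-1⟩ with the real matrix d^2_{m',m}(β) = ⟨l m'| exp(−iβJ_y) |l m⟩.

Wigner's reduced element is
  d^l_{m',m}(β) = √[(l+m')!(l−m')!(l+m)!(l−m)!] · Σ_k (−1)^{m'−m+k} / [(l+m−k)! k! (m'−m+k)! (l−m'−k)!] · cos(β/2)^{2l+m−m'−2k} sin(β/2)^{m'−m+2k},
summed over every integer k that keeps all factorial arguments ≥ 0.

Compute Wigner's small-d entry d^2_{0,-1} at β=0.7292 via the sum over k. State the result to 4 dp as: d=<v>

d=-0.6085

d^2_{0,-1}(β=0.7292) via Wigner's sum:
With c≡cos(β/2)=0.934266 and s≡sin(β/2)=0.356576, N=[2·2·1·6]^{1/2}=4.898979
Admissible k: 0..1 (factorial args all ≥0)
  k=0: (−1)^1·4.8990/(2)·0.9343^3·0.3566^1 = -0.712262
  k=1: (−1)^2·4.8990/(2)·0.9343^1·0.3566^3 = +0.103753
d^2_{0,-1}(0.7292) = -0.712262 +0.103753 = -0.608508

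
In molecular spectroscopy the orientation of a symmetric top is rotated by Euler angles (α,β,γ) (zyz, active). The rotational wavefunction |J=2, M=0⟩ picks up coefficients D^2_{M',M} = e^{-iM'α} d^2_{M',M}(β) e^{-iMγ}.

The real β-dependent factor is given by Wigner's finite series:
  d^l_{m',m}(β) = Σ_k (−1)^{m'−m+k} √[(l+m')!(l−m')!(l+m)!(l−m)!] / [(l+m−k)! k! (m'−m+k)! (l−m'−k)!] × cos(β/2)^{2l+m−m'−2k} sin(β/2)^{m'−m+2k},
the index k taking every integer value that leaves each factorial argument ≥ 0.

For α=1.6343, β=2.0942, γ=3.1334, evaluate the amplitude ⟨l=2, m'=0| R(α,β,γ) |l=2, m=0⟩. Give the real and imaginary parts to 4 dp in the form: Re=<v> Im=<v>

Re=-0.1253 Im=0.0000

Split into d^2_{0,0}(β=2.0942) × two z-phases.
c=cos(2.0942/2)=0.500084, s=sin(2.0942/2)=0.865977; N=√[2·2·2·2]=4.000000
Admissible k: 0..2 (factorial args all ≥0)
  k=0: (−1)^0·4.0000/(4)·0.5001^4·0.8660^0 = +0.062542
  k=1: (−1)^1·4.0000/(1)·0.5001^2·0.8660^2 = -0.750169
  k=2: (−1)^2·4.0000/(4)·0.5001^0·0.8660^4 = +0.562373
d^2_{0,0}(2.0942) = +0.062542 -0.750169 +0.562373 = -0.125253
D = (+1.000000+0.000000i)·(-0.125253)·(+1.000000+0.000000i) = -0.125253+0.000000i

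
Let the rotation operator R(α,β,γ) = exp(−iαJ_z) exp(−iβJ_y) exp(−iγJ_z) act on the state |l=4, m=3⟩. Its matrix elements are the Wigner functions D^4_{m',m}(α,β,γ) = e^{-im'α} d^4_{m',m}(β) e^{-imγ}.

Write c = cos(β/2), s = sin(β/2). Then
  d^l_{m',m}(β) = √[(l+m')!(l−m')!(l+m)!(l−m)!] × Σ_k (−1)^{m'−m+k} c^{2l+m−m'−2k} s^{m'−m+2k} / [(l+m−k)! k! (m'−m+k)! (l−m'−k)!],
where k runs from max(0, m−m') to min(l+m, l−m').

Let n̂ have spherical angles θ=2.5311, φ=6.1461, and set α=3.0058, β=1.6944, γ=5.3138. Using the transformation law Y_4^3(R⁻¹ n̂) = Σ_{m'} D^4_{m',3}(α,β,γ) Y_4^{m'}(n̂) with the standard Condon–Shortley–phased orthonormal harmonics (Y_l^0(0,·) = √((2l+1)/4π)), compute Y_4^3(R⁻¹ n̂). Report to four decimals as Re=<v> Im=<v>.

Re=-0.3935 Im=0.0925

Need the full column D^4_{m',3} for m'=−4..4 at α=3.0058, β=1.6944, γ=5.3138.
cos(β/2)=0.662084, sin(β/2)=0.749430
d^4_{-4,3}: single k=7 term ⇒ +0.248642;  D = -0.177355+0.174264i
d^4_{-3,3}: k∈[6..7] ⇒ +0.543637 -0.099505 = +0.444132;  D = +0.356020-0.265524i
d^4_{-2,3}: k∈[5..6] ⇒ +0.770156 -0.328922 = +0.441234;  D = -0.386152+0.213481i
d^4_{-1,3}: k∈[4..5] ⇒ +0.801853 -0.616427 = +0.185427;  D = +0.172930-0.066920i
d^4_{0,3}: k∈[3..4] ⇒ +0.633610 -0.811816 = -0.178205;  D = +0.173372-0.041223i
d^4_{1,3}: k∈[2..3] ⇒ +0.375501 -0.801853 = -0.426352;  D = -0.424322+0.041565i
d^4_{2,3}: k∈[1..2] ⇒ +0.156382 -0.601096 = -0.444714;  D = +0.444390+0.016961i
d^4_{3,3}: k∈[0..1] ⇒ +0.036924 -0.331161 = -0.294237;  D = -0.289797-0.050922i
d^4_{4,3}: single k=0 term ⇒ -0.118214;  D = +0.112589+0.036032i
Y_4^{m'}(θ=2.5311,φ=6.1461) and Σ D·Y over m':
  (-0.1774+0.1743i)·(+0.0408+0.0249i)  (+0.3560-0.2655i)·(-0.1771-0.0772i)  (-0.3862+0.2135i)·(+0.3915+0.1101i)  (+0.1729-0.0669i)·(-0.3741-0.0516i)  (+0.1734-0.0412i)·(-0.1444+0.0000i)  (-0.4243+0.0416i)·(+0.3741-0.0516i)  (+0.4444+0.0170i)·(+0.3915-0.1101i)  (-0.2898-0.0509i)·(+0.1771-0.0772i)  (+0.1126+0.0360i)·(+0.0408-0.0249i)
Y_4^3(R⁻¹ n̂) = -0.393542+0.092528i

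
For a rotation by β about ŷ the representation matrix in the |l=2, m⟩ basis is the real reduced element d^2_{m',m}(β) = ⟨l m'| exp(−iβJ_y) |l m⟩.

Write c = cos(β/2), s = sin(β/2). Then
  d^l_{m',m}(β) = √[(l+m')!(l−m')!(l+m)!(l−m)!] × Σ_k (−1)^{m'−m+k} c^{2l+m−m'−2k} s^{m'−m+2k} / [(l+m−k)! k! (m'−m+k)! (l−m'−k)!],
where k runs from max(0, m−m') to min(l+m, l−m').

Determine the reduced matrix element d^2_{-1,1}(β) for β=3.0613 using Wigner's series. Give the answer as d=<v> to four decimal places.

d=-0.9920

d^2_{-1,1}(β=3.0613) via Wigner's sum:
Half-angle: c=0.040136, s=0.999194. N=√(1·6·6·1)=6.000000
k: max(0,(1)−(-1))=2 … min(2+(1),2−(-1))=3
  k=2: (−1)^0·6.0000/(2)·0.0401^2·0.9992^2 = +0.004825
  k=3: (−1)^1·6.0000/(6)·0.0401^0·0.9992^4 = -0.996781
d^2_{-1,1}(3.0613) = +0.004825 -0.996781 = -0.991956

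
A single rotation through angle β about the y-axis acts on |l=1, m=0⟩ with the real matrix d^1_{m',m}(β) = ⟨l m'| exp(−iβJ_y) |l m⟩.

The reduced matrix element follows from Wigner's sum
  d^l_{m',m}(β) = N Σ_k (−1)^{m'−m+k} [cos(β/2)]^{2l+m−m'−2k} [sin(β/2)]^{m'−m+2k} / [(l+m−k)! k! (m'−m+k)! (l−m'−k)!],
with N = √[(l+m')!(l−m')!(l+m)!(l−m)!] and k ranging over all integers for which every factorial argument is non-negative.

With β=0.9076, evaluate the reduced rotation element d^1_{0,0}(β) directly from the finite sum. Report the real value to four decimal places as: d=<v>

d^1_{0,0}(β=0.9076) via Wigner's sum:
c=cos(0.9076/2)=0.898788, s=sin(0.9076/2)=0.438384; N=√[1·1·1·1]=1.000000
k: max(0,(0)−(0))=0 … min(1+(0),1−(0))=1
  k=0: (−1)^0·1.0000/(1)·0.8988^2·0.4384^0 = +0.807819
  k=1: (−1)^1·1.0000/(1)·0.8988^0·0.4384^2 = -0.192181
d^1_{0,0}(0.9076) = +0.807819 -0.192181 = +0.615639

d=0.6156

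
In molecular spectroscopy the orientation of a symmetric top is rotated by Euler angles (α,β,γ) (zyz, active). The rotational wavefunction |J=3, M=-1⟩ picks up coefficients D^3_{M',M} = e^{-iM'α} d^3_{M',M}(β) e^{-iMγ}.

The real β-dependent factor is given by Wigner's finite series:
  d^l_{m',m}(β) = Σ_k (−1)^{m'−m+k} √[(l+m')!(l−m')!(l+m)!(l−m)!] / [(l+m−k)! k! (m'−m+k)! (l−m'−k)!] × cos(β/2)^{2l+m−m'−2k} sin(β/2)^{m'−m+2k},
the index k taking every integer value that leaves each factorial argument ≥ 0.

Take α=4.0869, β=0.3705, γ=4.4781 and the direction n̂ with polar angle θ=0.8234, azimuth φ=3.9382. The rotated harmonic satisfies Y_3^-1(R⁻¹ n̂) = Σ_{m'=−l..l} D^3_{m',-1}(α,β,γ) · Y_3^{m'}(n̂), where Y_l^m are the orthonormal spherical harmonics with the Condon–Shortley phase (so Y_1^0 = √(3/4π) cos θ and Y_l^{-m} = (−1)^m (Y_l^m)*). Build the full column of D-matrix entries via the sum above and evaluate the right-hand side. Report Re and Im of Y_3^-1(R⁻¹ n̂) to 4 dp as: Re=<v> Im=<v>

Need the full column D^3_{m',-1} for m'=−3..3 at α=4.0869, β=0.3705, γ=4.4781.
cos(β/2)=0.982890, sin(β/2)=0.184192
d^3_{-3,-1}: single k=2 term ⇒ +0.122633;  D = -0.063046-0.105186i
d^3_{-2,-1}: k∈[1..2] ⇒ +0.534314 -0.037528 = +0.496786;  D = +0.494970+0.042438i
d^3_{-1,-1}: k∈[0..2] ⇒ +0.901634 -0.253310 +0.006672 = +0.654995;  D = -0.427454+0.496288i
d^3_{0,-1}: k∈[0..2] ⇒ -0.585312 +0.061665 -0.000722 = -0.524368;  D = +0.121733+0.510042i
d^3_{1,-1}: k∈[0..2] ⇒ +0.189983 -0.008896 +0.000039 = +0.181126;  D = +0.167442+0.069063i
d^3_{2,-1}: k∈[0..1] ⇒ -0.037528 +0.000659 = -0.036869;  D = +0.031353-0.019400i
d^3_{3,-1}: single k=0 term ⇒ +0.004307;  D = +0.000307-0.004296i
Y_3^{m'}(θ=0.8234,φ=3.9382) and Σ D·Y over m':
  (-0.0630-0.1052i)·(+0.1203+0.1124i)  (+0.4950+0.0424i)·(-0.0084-0.3736i)  (-0.4275+0.4963i)·(-0.2171+0.2220i)  (+0.1217+0.5100i)·(-0.1750+0.0000i)  (+0.1674+0.0691i)·(+0.2171+0.2220i)  (+0.0314-0.0194i)·(-0.0084+0.3736i)  (+0.0003-0.0043i)·(-0.1203+0.1124i)
Y_3^-1(R⁻¹ n̂) = +0.005716-0.432340i

Re=0.0057 Im=-0.4323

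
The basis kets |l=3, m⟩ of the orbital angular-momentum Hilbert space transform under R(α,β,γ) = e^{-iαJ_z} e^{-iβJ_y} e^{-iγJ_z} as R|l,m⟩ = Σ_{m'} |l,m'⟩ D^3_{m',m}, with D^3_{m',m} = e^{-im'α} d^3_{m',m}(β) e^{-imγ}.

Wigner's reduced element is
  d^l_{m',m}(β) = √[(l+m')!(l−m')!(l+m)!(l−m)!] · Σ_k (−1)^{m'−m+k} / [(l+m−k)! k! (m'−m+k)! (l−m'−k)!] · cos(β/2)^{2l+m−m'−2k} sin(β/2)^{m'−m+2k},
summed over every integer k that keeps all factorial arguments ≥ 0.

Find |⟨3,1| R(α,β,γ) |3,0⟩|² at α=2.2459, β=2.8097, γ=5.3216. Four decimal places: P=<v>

D^3_{1,0}(2.2459,2.8097,5.3216) = e^{-i·1·2.2459}·d^3_{1,0}(2.8097)·e^{-i·0·5.3216}. Compute d first:
With c≡cos(β/2)=0.165186 and s≡sin(β/2)=0.986262, N=[24·2·6·6]^{1/2}=41.569219
Admissible k: 0..2 (factorial args all ≥0)
  k=0: (−1)^1·41.5692/(12)·0.1652^5·0.9863^1 = -0.000420
  k=1: (−1)^2·41.5692/(4)·0.1652^3·0.9863^3 = +0.044937
  k=2: (−1)^3·41.5692/(12)·0.1652^1·0.9863^5 = -0.533981
d^3_{1,0}(2.8097) = -0.000420 +0.044937 -0.533981 = -0.489464
|D^3_{1,0}|² = |d^3_{1,0}(β)|² = (-0.489464)² = 0.239575 (the z-rotation phases have unit modulus)

P=0.2396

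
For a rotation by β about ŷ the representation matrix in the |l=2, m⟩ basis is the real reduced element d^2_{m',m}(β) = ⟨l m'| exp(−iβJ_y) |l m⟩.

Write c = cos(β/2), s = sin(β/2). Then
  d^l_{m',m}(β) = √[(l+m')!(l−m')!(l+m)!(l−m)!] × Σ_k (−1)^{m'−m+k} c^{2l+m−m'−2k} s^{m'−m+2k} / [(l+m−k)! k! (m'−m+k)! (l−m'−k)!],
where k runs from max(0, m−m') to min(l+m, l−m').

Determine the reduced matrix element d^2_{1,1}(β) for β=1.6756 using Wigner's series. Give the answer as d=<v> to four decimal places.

d=-0.5414

d^2_{1,1}(β=1.6756) via Wigner's sum:
c=cos(1.6756/2)=0.669099, s=sin(1.6756/2)=0.743173; N=√[6·1·6·1]=6.000000
k∈{0,1} keeps every argument non-negative
  k=0: (−1)^0·6.0000/(6)·0.6691^4·0.7432^0 = +0.200430
  k=1: (−1)^1·6.0000/(2)·0.6691^2·0.7432^2 = -0.741792
d^2_{1,1}(1.6756) = +0.200430 -0.741792 = -0.541362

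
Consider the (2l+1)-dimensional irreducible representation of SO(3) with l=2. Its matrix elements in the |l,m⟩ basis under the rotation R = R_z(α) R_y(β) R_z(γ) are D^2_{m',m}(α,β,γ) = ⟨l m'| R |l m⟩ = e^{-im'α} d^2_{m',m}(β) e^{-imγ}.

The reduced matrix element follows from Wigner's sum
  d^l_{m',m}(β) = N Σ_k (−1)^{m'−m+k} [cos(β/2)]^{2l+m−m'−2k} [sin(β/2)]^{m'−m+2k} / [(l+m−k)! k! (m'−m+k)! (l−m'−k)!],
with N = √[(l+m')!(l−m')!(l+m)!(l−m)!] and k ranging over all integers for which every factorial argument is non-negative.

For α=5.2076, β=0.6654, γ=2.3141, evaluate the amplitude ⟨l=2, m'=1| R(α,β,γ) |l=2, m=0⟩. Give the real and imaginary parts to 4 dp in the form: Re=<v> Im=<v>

Re=-0.2827 Im=-0.5234

Split into d^2_{1,0}(β=0.6654) × two z-phases.
With c≡cos(β/2)=0.945164 and s≡sin(β/2)=0.326596, N=[6·1·2·2]^{1/2}=4.898979
k∈{0,1} keeps every argument non-negative
  k=0: (−1)^1·4.8990/(2)·0.9452^3·0.3266^1 = -0.675473
  k=1: (−1)^2·4.8990/(2)·0.9452^1·0.3266^3 = +0.080652
d^2_{1,0}(0.6654) = -0.675473 +0.080652 = -0.594821
D = (+0.475217+0.879868i)·(-0.594821)·(+1.000000+0.000000i) = -0.282669-0.523364i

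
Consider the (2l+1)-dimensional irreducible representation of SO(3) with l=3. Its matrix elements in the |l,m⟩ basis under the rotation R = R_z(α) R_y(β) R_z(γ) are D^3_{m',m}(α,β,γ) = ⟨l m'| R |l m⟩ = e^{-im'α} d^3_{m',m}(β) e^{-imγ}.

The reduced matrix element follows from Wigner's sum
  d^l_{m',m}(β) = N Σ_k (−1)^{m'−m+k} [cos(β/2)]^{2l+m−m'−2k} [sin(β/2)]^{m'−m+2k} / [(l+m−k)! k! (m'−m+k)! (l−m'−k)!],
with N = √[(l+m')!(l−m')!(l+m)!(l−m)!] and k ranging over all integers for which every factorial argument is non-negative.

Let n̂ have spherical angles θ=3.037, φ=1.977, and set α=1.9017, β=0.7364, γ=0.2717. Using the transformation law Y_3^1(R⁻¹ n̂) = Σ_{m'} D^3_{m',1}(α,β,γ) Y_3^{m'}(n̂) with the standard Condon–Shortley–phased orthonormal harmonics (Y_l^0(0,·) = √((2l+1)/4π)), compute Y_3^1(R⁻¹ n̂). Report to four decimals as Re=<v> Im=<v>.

Need the full column D^3_{m',1} for m'=−3..3 at α=1.9017, β=0.7364, γ=0.2717.
cos(β/2)=0.932977, sin(β/2)=0.359937
d^3_{-3,1}: single k=4 term ⇒ +0.056584;  D = +0.037353-0.042502i
d^3_{-2,1}: k∈[3..4] ⇒ +0.239508 -0.017824 = +0.221685;  D = -0.205029-0.084304i
d^3_{-1,1}: k∈[2..4] ⇒ +0.588961 -0.116879 +0.002174 = +0.474257;  D = -0.028061+0.473426i
d^3_{0,1}: k∈[1..3] ⇒ +0.881395 -0.393552 +0.019525 = +0.507368;  D = +0.488756-0.136162i
d^3_{1,1}: k∈[0..2] ⇒ +0.659515 -0.785282 +0.087659 = -0.038107;  D = +0.021599+0.031395i
d^3_{2,1}: k∈[0..1] ⇒ -0.804600 +0.239508 = -0.565092;  D = +0.336240-0.454171i
d^3_{3,1}: single k=0 term ⇒ +0.380173;  D = +0.362468+0.114666i
Y_3^{m'}(θ=3.037,φ=1.977) and Σ D·Y over m':
  (+0.0374-0.0425i)·(+0.0004+0.0002i)  (-0.2050-0.0843i)·(+0.0076-0.0080i)  (-0.0281+0.4734i)·(-0.0526-0.1223i)  (+0.4888-0.1362i)·(-0.7220+0.0000i)  (+0.0216+0.0314i)·(+0.0526-0.1223i)  (+0.3362-0.4542i)·(+0.0076+0.0080i)  (+0.3625+0.1147i)·(-0.0004+0.0002i)
Y_3^1(R⁻¹ n̂) = -0.284740+0.076100i

Re=-0.2847 Im=0.0761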